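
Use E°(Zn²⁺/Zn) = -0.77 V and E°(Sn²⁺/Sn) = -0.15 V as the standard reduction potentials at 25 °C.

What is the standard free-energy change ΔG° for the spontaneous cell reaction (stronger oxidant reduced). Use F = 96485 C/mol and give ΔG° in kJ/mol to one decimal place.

-119.6 kJ/mol

Sn²⁺/Sn (E° = -0.15 V) is the cathode; Zn²⁺/Zn (E° = -0.77 V) is the anode, so E°cell = +0.62 V.
Balancing electrons gives n = 2 (lcm of 2 and 2).
ΔG° = −nFE° = −(2)(96485)(+0.62) = -119,641 J = -119.6 kJ/mol.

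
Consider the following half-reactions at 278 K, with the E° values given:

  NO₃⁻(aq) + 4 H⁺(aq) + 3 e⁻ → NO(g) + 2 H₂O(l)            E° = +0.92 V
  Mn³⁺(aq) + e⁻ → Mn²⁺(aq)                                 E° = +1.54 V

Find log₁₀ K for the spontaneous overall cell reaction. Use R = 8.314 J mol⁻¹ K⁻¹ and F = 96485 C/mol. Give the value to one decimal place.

Cathode: Mn³⁺/Mn²⁺; anode: NO₃⁻/NO. E°cell = (+1.54) − (+0.92) = +0.62 V, with n = 3.
ΔG° = −nFE° = −RT ln K, so ln K = nFE°/(RT) = (3)(96485)(+0.62) / ((8.314)(278)) = 77.646.
log₁₀ K = 77.646 / ln 10 = 33.7.

33.7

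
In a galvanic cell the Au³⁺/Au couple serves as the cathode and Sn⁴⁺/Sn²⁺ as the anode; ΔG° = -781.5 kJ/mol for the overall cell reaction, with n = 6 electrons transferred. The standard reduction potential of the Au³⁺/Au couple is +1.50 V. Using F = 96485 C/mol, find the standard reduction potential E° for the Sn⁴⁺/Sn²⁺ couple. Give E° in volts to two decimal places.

E°cell = −ΔG°/(nF) = −(-781.5×10³)/((6)(96485)) = +1.350 V.
Since Au³⁺/Au is the cathode and Sn⁴⁺/Sn²⁺ the anode, E°cell = E°(Au³⁺/Au) − E°(Sn⁴⁺/Sn²⁺).
So E°(Sn⁴⁺/Sn²⁺) = E°(Au³⁺/Au) − E°cell = (+1.50) − (+1.350) = +0.15 V.

+0.15 V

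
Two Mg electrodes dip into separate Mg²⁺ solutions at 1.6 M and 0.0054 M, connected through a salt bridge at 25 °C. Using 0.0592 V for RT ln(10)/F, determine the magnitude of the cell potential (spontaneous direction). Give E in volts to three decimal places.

For a concentration cell E°cell = 0. The 1.6 M side is the cathode (reduction is favoured where [Mg²⁺] is higher).
With n = 2, E = −(0.0592/2) log([Mg²⁺]ₐₙ/[Mg²⁺]꜀ₐₜ) = −(0.0592/2) log(0.0054/1.6) = −(0.0592/2)(-2.472) = +0.073 V.

+0.073 V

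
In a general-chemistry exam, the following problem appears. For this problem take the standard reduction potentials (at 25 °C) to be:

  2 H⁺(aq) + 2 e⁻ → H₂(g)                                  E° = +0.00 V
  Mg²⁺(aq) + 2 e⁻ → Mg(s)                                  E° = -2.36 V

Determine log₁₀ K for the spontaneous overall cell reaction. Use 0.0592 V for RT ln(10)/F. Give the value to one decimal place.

79.7

Cathode: H⁺/H₂; anode: Mg²⁺/Mg. E°cell = +2.36 V, n = 2.
log K = nE°cell / 0.0592 = (2)(+2.36) / 0.0592 = 79.7.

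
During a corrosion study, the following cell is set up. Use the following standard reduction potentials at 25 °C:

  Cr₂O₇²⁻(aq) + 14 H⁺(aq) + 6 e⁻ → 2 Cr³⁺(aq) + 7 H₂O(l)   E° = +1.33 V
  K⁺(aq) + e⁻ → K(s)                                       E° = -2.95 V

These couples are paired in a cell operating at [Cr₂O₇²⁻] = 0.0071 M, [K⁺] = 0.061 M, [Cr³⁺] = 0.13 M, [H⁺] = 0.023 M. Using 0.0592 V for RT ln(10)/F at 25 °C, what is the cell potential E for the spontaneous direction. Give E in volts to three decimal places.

+4.122 V

Cr₂O₇²⁻/Cr³⁺ is the cathode (higher E°), K⁺/K the anode: E°cell = +1.33 − (-2.95) = +4.28 V, n = 6.
Overall: Cr₂O₇²⁻(aq) + 14 H⁺(aq) + 6 K(s) → 2 Cr³⁺(aq) + 7 H₂O(l) + 6 K⁺(aq)
Q = [Cr³⁺]^2·[K⁺]^6 / ([Cr₂O₇²⁻]·[H⁺]^14); log Q = 16.024.
E = E° − (0.0592/n) log Q = +4.28 − (0.0592/6)(16.024) = +4.122 V.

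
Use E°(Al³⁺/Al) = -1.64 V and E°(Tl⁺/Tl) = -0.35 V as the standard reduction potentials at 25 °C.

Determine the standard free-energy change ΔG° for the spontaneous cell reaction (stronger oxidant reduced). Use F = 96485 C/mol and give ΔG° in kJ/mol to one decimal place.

-373.4 kJ/mol

Tl⁺/Tl (E° = -0.35 V) is the cathode; Al³⁺/Al (E° = -1.64 V) is the anode, so E°cell = +1.29 V.
Balancing electrons gives n = 3 (lcm of 1 and 3).
ΔG° = −nFE° = −(3)(96485)(+1.29) = -373,397 J = -373.4 kJ/mol.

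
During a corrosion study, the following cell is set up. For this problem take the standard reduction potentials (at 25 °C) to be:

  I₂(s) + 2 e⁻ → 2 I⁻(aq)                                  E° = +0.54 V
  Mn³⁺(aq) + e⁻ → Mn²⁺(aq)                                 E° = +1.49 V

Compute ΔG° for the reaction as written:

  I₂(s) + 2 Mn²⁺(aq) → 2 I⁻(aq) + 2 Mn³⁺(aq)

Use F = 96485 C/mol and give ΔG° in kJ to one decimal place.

As written, I₂/I⁻ is reduced (cathode) and Mn³⁺/Mn²⁺ is oxidised (anode), so E°cell = (+0.54) − (+1.49) = -0.95 V.
Balancing electrons gives n = 2.
ΔG° = −nFE° = −(2)(96485)(-0.95) = 183,322 J = +183.3 kJ.

+183.3 kJ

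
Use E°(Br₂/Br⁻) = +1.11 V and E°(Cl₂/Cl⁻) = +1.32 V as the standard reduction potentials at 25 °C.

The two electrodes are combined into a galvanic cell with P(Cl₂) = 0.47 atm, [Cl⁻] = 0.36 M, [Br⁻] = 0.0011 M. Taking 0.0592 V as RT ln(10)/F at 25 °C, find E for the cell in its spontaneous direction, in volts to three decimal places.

+0.051 V

Cl₂/Cl⁻ is the cathode (higher E°), Br₂/Br⁻ the anode: E°cell = +1.32 − (+1.11) = +0.21 V, n = 2.
Overall: Cl₂(g) + 2 Br⁻(aq) → 2 Cl⁻(aq) + Br₂(l)
Q = [Cl⁻]^2 / (P(Cl₂)·[Br⁻]^2); log Q = 5.358.
E = E° − (0.0592/n) log Q = +0.21 − (0.0592/2)(5.358) = +0.051 V.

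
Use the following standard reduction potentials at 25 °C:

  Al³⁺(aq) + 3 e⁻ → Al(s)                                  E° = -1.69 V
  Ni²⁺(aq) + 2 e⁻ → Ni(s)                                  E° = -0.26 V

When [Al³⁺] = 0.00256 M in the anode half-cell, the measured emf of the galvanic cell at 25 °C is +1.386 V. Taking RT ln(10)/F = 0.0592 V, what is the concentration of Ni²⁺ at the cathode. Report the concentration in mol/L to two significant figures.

Ni²⁺/Ni is the cathode, Al³⁺/Al the anode: E°cell = +1.43 V, n = 6.
Overall reaction: 3 Ni²⁺(aq) + 2 Al(s) → 3 Ni(s) + 2 Al³⁺(aq); Q = [Al³⁺]^2/[Ni²⁺]^3.
From E = E° − (0.0592/n) log Q: log Q = (E° − E)·n/0.0592 = (+1.43 − (+1.386))·6/0.0592 = 4.4595.
So 3·log[Ni²⁺] = 2·log(0.00256) − log Q = -5.1835 − (4.4595) = -9.6430; log[Ni²⁺] = -9.6430 / 3 = -3.2143; [Ni²⁺] = 10^(-3.2143) ≈ 0.00061 M.

0.00061 M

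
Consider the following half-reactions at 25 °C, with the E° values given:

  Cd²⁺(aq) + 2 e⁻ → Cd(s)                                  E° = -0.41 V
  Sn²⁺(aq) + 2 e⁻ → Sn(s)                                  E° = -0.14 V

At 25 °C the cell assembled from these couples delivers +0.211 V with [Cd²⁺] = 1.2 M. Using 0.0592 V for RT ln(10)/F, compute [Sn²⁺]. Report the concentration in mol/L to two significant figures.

Sn²⁺/Sn is the cathode, Cd²⁺/Cd the anode: E°cell = +0.27 V, n = 2.
Overall reaction: Sn²⁺(aq) + Cd(s) → Sn(s) + Cd²⁺(aq); Q = [Cd²⁺]^1/[Sn²⁺]^1.
From E = E° − (0.0592/n) log Q: log Q = (E° − E)·n/0.0592 = (+0.27 − (+0.211))·2/0.0592 = 1.9932.
So 1·log[Sn²⁺] = 1·log(1.2) − log Q = 0.0792 − (1.9932) = -1.9140; [Sn²⁺] = 10^(-1.9140) ≈ 0.012 M.

0.012 M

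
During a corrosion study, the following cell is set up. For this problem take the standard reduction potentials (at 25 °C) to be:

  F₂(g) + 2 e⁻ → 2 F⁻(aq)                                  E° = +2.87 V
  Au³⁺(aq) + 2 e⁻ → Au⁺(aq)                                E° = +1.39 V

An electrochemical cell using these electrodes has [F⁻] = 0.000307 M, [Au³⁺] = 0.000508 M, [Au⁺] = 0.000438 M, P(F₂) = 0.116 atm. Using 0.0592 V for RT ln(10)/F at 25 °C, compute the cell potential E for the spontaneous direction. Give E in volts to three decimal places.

+1.658 V

F₂/F⁻ is the cathode (higher E°), Au³⁺/Au⁺ the anode: E°cell = +2.87 − (+1.39) = +1.48 V, n = 2.
Overall: F₂(g) + Au⁺(aq) → 2 F⁻(aq) + Au³⁺(aq)
Q = [F⁻]^2·[Au³⁺] / (P(F₂)·[Au⁺]); log Q = -6.026.
E = E° − (0.0592/n) log Q = +1.48 − (0.0592/2)(-6.026) = +1.658 V.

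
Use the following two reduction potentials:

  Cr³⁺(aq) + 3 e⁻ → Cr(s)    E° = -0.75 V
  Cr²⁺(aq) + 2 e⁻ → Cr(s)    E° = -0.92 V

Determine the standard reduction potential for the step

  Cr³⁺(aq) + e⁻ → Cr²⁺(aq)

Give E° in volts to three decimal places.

-0.410 V

Sequential free energies add, so n₃E°₃ = n₁E°₁ + n₂E°₂.
With n₃ = 3, and the known step contributing 2×(-0.92) V, the unknown satisfies 1·E° = 3×(-0.75) − 2×(-0.92) = -0.410.
E° = -0.410 / 1 = -0.410 V.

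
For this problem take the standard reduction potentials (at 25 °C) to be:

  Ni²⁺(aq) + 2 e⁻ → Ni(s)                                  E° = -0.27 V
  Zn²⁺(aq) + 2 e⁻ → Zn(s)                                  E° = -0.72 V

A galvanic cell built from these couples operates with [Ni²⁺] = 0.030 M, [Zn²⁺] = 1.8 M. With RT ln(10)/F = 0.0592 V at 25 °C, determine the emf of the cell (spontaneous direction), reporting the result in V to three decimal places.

Ni²⁺/Ni is the cathode (higher E°), Zn²⁺/Zn the anode: E°cell = -0.27 − (-0.72) = +0.45 V, n = 2.
Overall: Ni²⁺(aq) + Zn(s) → Ni(s) + Zn²⁺(aq)
Q = [Zn²⁺] / ([Ni²⁺]); log Q = 1.778.
E = E° − (0.0592/n) log Q = +0.45 − (0.0592/2)(1.778) = +0.397 V.

+0.397 V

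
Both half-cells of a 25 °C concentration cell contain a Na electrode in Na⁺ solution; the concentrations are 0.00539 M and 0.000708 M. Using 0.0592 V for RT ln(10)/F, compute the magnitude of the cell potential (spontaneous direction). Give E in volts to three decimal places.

For a concentration cell E°cell = 0. The 0.00539 M side is the cathode (reduction is favoured where [Na⁺] is higher).
With n = 1, E = −(0.0592/1) log([Na⁺]ₐₙ/[Na⁺]꜀ₐₜ) = −(0.0592/1) log(0.000708/0.00539) = −(0.0592/1)(-0.882) = +0.052 V.

+0.052 V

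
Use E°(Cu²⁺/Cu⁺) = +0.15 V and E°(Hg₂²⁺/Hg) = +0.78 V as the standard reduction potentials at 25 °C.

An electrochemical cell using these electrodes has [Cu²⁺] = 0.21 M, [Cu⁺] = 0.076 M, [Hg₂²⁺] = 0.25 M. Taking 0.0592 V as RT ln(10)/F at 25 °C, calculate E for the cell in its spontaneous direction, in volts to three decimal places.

+0.586 V

Hg₂²⁺/Hg is the cathode (higher E°), Cu²⁺/Cu⁺ the anode: E°cell = +0.78 − (+0.15) = +0.63 V, n = 2.
Overall: Hg₂²⁺(aq) + 2 Cu⁺(aq) → 2 Hg(l) + 2 Cu²⁺(aq)
Q = [Cu²⁺]^2 / ([Hg₂²⁺]·[Cu⁺]^2); log Q = 1.485.
E = E° − (0.0592/n) log Q = +0.63 − (0.0592/2)(1.485) = +0.586 V.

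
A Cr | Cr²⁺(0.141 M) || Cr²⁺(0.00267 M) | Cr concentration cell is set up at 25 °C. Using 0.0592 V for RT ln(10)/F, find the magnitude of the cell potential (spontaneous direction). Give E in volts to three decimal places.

For a concentration cell E°cell = 0. The 0.141 M side is the cathode (reduction is favoured where [Cr²⁺] is higher).
With n = 2, E = −(0.0592/2) log([Cr²⁺]ₐₙ/[Cr²⁺]꜀ₐₜ) = −(0.0592/2) log(0.00267/0.141) = −(0.0592/2)(-1.723) = +0.051 V.

+0.051 V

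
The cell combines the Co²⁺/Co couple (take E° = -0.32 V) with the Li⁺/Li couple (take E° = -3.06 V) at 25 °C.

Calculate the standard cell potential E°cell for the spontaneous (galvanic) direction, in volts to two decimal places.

The Co²⁺/Co couple has the higher reduction potential, so it is the cathode; Li⁺/Li is oxidised at the anode.
E°cell = E°(cathode) − E°(anode) = (-0.32) − (-3.06) = +2.74 V.
Since E°cell > 0, the reaction is spontaneous under standard conditions.

+2.74 V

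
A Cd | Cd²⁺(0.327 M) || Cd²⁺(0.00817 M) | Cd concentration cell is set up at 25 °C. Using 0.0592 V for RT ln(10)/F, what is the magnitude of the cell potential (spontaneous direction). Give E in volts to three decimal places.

For a concentration cell E°cell = 0. The 0.327 M side is the cathode (reduction is favoured where [Cd²⁺] is higher).
With n = 2, E = −(0.0592/2) log([Cd²⁺]ₐₙ/[Cd²⁺]꜀ₐₜ) = −(0.0592/2) log(0.00817/0.327) = −(0.0592/2)(-1.602) = +0.047 V.

+0.047 V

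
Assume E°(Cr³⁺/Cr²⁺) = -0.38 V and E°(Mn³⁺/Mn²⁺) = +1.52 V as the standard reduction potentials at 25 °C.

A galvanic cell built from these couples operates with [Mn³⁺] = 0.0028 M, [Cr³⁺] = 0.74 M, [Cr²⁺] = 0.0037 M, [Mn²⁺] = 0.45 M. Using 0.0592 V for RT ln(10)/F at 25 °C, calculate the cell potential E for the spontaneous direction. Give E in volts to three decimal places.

+1.633 V

Mn³⁺/Mn²⁺ is the cathode (higher E°), Cr³⁺/Cr²⁺ the anode: E°cell = +1.52 − (-0.38) = +1.90 V, n = 1.
Overall: Mn³⁺(aq) + Cr²⁺(aq) → Mn²⁺(aq) + Cr³⁺(aq)
Q = [Mn²⁺]·[Cr³⁺] / ([Mn³⁺]·[Cr²⁺]); log Q = 4.507.
E = E° − (0.0592/n) log Q = +1.90 − (0.0592/1)(4.507) = +1.633 V.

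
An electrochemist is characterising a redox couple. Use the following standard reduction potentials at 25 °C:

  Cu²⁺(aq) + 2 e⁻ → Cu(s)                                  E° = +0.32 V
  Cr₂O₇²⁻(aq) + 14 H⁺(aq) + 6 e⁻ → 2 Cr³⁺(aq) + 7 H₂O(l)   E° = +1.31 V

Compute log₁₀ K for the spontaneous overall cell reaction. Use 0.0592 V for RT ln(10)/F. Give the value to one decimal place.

100.3

Cathode: Cr₂O₇²⁻/Cr³⁺; anode: Cu²⁺/Cu. E°cell = +0.99 V, n = 6.
log K = nE°cell / 0.0592 = (6)(+0.99) / 0.0592 = 100.3.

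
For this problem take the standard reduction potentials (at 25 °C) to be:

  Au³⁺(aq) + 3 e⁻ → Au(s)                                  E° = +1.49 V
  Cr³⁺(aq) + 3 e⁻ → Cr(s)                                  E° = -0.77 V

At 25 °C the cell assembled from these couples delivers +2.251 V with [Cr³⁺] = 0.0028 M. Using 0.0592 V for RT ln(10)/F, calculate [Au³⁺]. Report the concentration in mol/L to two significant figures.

Au³⁺/Au is the cathode, Cr³⁺/Cr the anode: E°cell = +2.26 V, n = 3.
Overall reaction: Au³⁺(aq) + Cr(s) → Au(s) + Cr³⁺(aq); Q = [Cr³⁺]^1/[Au³⁺]^1.
From E = E° − (0.0592/n) log Q: log Q = (E° − E)·n/0.0592 = (+2.26 − (+2.251))·3/0.0592 = 0.4561.
So 1·log[Au³⁺] = 1·log(0.0028) − log Q = -2.5528 − (0.4561) = -3.0089; [Au³⁺] = 10^(-3.0089) ≈ 0.00098 M.

0.00098 M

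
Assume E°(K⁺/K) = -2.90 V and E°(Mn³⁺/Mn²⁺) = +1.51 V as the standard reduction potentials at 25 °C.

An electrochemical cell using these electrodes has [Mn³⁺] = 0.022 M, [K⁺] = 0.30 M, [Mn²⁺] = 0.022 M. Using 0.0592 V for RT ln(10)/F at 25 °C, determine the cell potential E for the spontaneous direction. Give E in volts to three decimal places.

Mn³⁺/Mn²⁺ is the cathode (higher E°), K⁺/K the anode: E°cell = +1.51 − (-2.90) = +4.41 V, n = 1.
Overall: Mn³⁺(aq) + K(s) → Mn²⁺(aq) + K⁺(aq)
Q = [Mn²⁺]·[K⁺] / ([Mn³⁺]); log Q = -0.523.
E = E° − (0.0592/n) log Q = +4.41 − (0.0592/1)(-0.523) = +4.441 V.

+4.441 V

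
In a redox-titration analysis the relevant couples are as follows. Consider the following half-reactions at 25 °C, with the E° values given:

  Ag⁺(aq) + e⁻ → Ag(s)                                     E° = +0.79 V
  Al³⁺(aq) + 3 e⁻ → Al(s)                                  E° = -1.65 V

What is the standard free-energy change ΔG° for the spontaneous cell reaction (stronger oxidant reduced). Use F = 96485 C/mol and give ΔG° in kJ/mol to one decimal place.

-706.3 kJ/mol

Ag⁺/Ag (E° = +0.79 V) is the cathode; Al³⁺/Al (E° = -1.65 V) is the anode, so E°cell = +2.44 V.
Balancing electrons gives n = 3 (lcm of 1 and 3).
ΔG° = −nFE° = −(3)(96485)(+2.44) = -706,270 J = -706.3 kJ/mol.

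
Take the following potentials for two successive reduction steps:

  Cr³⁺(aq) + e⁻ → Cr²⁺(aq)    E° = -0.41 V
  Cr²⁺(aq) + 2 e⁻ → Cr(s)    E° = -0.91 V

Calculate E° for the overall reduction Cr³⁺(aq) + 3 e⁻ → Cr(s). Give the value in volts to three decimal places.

-0.743 V

Standard free energies of sequential steps add: ΔG°₃ = ΔG°₁ + ΔG°₂, so n₃E°₃ = n₁E°₁ + n₂E°₂.
E°₃ = (1×-0.41 + 2×-0.91) / 3 = (-2.230) / 3 = -0.743 V.
Simply averaging or adding the two E° values would be wrong; the electron-weighted sum is required.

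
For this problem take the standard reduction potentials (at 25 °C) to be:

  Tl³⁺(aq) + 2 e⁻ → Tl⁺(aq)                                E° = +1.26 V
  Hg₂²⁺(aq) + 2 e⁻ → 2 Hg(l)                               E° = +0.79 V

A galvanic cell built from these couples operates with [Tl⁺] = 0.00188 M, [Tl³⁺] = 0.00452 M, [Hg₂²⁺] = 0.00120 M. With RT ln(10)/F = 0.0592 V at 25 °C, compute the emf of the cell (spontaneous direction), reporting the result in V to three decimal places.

+0.568 V

Tl³⁺/Tl⁺ is the cathode (higher E°), Hg₂²⁺/Hg the anode: E°cell = +1.26 − (+0.79) = +0.47 V, n = 2.
Overall: Tl³⁺(aq) + 2 Hg(l) → Tl⁺(aq) + Hg₂²⁺(aq)
Q = [Tl⁺]·[Hg₂²⁺] / ([Tl³⁺]); log Q = -3.302.
E = E° − (0.0592/n) log Q = +0.47 − (0.0592/2)(-3.302) = +0.568 V.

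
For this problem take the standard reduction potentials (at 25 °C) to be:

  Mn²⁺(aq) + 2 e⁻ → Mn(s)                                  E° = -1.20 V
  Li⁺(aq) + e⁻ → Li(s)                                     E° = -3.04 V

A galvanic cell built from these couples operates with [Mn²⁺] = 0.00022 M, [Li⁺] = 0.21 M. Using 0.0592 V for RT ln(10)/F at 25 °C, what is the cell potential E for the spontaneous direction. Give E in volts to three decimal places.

Mn²⁺/Mn is the cathode (higher E°), Li⁺/Li the anode: E°cell = -1.20 − (-3.04) = +1.84 V, n = 2.
Overall: Mn²⁺(aq) + 2 Li(s) → Mn(s) + 2 Li⁺(aq)
Q = [Li⁺]^2 / ([Mn²⁺]); log Q = 2.302.
E = E° − (0.0592/n) log Q = +1.84 − (0.0592/2)(2.302) = +1.772 V.

+1.772 V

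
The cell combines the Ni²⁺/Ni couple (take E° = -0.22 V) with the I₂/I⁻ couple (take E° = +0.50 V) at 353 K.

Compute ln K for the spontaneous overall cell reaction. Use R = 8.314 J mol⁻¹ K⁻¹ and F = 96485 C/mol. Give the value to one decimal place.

47.3

Cathode: I₂/I⁻; anode: Ni²⁺/Ni. E°cell = (+0.50) − (-0.22) = +0.72 V, with n = 2.
ΔG° = −nFE° = −RT ln K, so ln K = nFE°/(RT) = (2)(96485)(+0.72) / ((8.314)(353)) = 47.341.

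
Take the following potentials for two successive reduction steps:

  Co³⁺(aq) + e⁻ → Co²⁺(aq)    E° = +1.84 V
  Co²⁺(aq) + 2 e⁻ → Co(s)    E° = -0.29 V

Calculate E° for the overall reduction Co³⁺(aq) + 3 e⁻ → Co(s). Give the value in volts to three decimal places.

+0.420 V

Adding the free-energy changes (−nFE°) of the two steps gives −n₃FE°₃ = −n₁FE°₁ − n₂FE°₂.
E°₃ = (1×+1.84 + 2×-0.29) / 3 = (+1.260) / 3 = +0.420 V.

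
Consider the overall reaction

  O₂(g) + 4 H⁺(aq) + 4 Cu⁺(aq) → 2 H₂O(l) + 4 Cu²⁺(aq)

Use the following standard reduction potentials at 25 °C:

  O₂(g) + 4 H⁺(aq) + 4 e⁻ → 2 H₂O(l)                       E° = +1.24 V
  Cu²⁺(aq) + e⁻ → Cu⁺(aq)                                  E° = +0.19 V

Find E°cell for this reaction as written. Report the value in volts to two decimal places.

The O₂/H₂O couple has the higher reduction potential, so it is the cathode; Cu²⁺/Cu⁺ is oxidised at the anode.
E°cell = E°(cathode) − E°(anode) = (+1.24) − (+0.19) = +1.05 V.

+1.05 V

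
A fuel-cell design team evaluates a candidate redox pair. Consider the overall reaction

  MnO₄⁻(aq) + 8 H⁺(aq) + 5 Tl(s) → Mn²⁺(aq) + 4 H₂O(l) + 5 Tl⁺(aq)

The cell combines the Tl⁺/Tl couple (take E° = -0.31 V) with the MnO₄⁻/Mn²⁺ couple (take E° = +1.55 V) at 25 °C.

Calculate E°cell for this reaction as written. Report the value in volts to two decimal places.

The MnO₄⁻/Mn²⁺ couple has the higher reduction potential, so it is the cathode; Tl⁺/Tl is oxidised at the anode.
E°cell = E°(cathode) − E°(anode) = (+1.55) − (-0.31) = +1.86 V.

+1.86 V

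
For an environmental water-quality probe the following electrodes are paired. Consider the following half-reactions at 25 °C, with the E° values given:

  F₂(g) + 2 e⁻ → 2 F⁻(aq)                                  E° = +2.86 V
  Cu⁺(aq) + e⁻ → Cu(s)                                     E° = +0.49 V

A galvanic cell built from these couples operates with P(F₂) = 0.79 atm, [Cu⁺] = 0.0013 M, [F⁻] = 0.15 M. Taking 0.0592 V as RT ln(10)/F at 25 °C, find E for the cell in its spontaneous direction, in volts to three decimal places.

F₂/F⁻ is the cathode (higher E°), Cu⁺/Cu the anode: E°cell = +2.86 − (+0.49) = +2.37 V, n = 2.
Overall: F₂(g) + 2 Cu(s) → 2 F⁻(aq) + 2 Cu⁺(aq)
Q = [F⁻]^2·[Cu⁺]^2 / (P(F₂)); log Q = -7.318.
E = E° − (0.0592/n) log Q = +2.37 − (0.0592/2)(-7.318) = +2.587 V.

+2.587 V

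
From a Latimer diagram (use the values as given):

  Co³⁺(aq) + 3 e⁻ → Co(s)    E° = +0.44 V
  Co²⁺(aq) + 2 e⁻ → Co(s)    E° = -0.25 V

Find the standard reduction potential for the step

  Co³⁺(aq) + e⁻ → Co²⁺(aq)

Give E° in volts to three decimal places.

Sequential free energies add, so n₃E°₃ = n₁E°₁ + n₂E°₂.
With n₃ = 3, and the known step contributing 2×(-0.25) V, the unknown satisfies 1·E° = 3×(+0.44) − 2×(-0.25) = +1.820.
E° = +1.820 / 1 = +1.820 V.

+1.820 V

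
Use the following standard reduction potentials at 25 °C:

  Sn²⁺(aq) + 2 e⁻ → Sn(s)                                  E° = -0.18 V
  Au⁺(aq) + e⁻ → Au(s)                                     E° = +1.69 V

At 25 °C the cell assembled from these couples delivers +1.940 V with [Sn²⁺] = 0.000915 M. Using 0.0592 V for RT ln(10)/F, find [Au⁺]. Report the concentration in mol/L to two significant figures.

0.46 M

Au⁺/Au is the cathode, Sn²⁺/Sn the anode: E°cell = +1.87 V, n = 2.
Overall reaction: 2 Au⁺(aq) + Sn(s) → 2 Au(s) + Sn²⁺(aq); Q = [Sn²⁺]^1/[Au⁺]^2.
From E = E° − (0.0592/n) log Q: log Q = (E° − E)·n/0.0592 = (+1.87 − (+1.940))·2/0.0592 = -2.3649.
So 2·log[Au⁺] = 1·log(0.000915) − log Q = -3.0386 − (-2.3649) = -0.6737; log[Au⁺] = -0.6737 / 2 = -0.3368; [Au⁺] = 10^(-0.3368) ≈ 0.46 M.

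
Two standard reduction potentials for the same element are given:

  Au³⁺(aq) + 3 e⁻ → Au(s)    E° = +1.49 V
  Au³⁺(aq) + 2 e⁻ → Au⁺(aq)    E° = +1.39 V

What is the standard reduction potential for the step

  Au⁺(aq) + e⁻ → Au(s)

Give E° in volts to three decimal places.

Sequential free energies add, so n₃E°₃ = n₁E°₁ + n₂E°₂.
With n₃ = 3, and the known step contributing 2×(+1.39) V, the unknown satisfies 1·E° = 3×(+1.49) − 2×(+1.39) = +1.690.
E° = +1.690 / 1 = +1.690 V.

+1.690 V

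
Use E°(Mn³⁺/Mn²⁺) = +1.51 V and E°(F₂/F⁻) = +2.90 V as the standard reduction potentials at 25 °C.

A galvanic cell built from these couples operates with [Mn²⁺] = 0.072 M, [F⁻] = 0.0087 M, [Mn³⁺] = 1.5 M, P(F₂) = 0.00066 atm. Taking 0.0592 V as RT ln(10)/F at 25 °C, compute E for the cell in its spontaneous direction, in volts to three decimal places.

F₂/F⁻ is the cathode (higher E°), Mn³⁺/Mn²⁺ the anode: E°cell = +2.90 − (+1.51) = +1.39 V, n = 2.
Overall: F₂(g) + 2 Mn²⁺(aq) → 2 F⁻(aq) + 2 Mn³⁺(aq)
Q = [F⁻]^2·[Mn³⁺]^2 / (P(F₂)·[Mn²⁺]^2); log Q = 1.697.
E = E° − (0.0592/n) log Q = +1.39 − (0.0592/2)(1.697) = +1.340 V.

+1.340 V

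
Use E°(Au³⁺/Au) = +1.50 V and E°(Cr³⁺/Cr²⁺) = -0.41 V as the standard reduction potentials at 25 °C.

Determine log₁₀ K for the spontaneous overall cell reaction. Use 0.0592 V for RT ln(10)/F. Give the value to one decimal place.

96.8

Cathode: Au³⁺/Au; anode: Cr³⁺/Cr²⁺. E°cell = +1.91 V, n = 3.
log K = nE°cell / 0.0592 = (3)(+1.91) / 0.0592 = 96.8.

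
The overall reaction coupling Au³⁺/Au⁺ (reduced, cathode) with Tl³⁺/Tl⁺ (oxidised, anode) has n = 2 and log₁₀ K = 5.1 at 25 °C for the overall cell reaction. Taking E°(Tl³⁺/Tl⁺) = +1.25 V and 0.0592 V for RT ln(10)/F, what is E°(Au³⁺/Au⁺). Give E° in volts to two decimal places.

E°cell = (0.0592/n)·log K = (0.0592/2)(5.1) = +0.151 V.
Since Au³⁺/Au⁺ is the cathode and Tl³⁺/Tl⁺ the anode, E°cell = E°(Au³⁺/Au⁺) − E°(Tl³⁺/Tl⁺).
So E°(Au³⁺/Au⁺) = E°cell + E°(Tl³⁺/Tl⁺) = +0.151 + (+1.25) = +1.40 V.

+1.40 V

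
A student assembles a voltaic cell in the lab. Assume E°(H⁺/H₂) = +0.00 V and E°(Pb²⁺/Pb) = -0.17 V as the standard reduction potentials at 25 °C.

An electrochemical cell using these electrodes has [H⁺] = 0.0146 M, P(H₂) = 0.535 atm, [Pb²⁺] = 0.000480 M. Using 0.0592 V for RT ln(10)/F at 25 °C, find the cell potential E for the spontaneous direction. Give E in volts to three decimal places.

+0.168 V

H⁺/H₂ is the cathode (higher E°), Pb²⁺/Pb the anode: E°cell = +0.00 − (-0.17) = +0.17 V, n = 2.
Overall: 2 H⁺(aq) + Pb(s) → H₂(g) + Pb²⁺(aq)
Q = P(H₂)·[Pb²⁺] / ([H⁺]^2); log Q = 0.081.
E = E° − (0.0592/n) log Q = +0.17 − (0.0592/2)(0.081) = +0.168 V.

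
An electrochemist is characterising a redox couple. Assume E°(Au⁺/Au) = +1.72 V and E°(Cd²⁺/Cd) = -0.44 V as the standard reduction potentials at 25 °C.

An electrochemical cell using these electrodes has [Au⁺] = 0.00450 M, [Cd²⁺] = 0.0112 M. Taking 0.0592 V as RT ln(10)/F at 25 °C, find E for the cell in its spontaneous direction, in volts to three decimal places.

Au⁺/Au is the cathode (higher E°), Cd²⁺/Cd the anode: E°cell = +1.72 − (-0.44) = +2.16 V, n = 2.
Overall: 2 Au⁺(aq) + Cd(s) → 2 Au(s) + Cd²⁺(aq)
Q = [Cd²⁺] / ([Au⁺]^2); log Q = 2.743.
E = E° − (0.0592/n) log Q = +2.16 − (0.0592/2)(2.743) = +2.079 V.

+2.079 V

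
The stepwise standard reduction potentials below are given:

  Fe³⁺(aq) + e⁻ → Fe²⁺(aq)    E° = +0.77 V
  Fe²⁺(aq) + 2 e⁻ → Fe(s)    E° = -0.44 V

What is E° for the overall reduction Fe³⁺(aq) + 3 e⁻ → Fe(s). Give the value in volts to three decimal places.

Adding the free-energy changes (−nFE°) of the two steps gives −n₃FE°₃ = −n₁FE°₁ − n₂FE°₂.
E°₃ = (1×+0.77 + 2×-0.44) / 3 = (-0.110) / 3 = -0.037 V.
Simply averaging or adding the two E° values would be wrong; the electron-weighted sum is required.

-0.037 V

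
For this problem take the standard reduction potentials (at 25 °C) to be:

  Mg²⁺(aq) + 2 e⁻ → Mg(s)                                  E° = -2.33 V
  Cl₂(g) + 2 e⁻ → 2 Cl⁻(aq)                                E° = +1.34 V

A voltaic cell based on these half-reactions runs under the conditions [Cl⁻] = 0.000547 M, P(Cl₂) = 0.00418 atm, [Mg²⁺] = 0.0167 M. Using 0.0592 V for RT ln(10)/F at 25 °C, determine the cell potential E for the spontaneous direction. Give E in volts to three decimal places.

+3.845 V

Cl₂/Cl⁻ is the cathode (higher E°), Mg²⁺/Mg the anode: E°cell = +1.34 − (-2.33) = +3.67 V, n = 2.
Overall: Cl₂(g) + Mg(s) → 2 Cl⁻(aq) + Mg²⁺(aq)
Q = [Cl⁻]^2·[Mg²⁺] / (P(Cl₂)); log Q = -5.922.
E = E° − (0.0592/n) log Q = +3.67 − (0.0592/2)(-5.922) = +3.845 V.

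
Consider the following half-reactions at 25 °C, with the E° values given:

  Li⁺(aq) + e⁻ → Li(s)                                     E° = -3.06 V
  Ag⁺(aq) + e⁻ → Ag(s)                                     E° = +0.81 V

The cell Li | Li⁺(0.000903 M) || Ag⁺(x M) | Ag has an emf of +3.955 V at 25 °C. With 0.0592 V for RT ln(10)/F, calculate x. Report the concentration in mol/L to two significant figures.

0.025 M

Ag⁺/Ag is the cathode, Li⁺/Li the anode: E°cell = +3.87 V, n = 1.
Overall reaction: Ag⁺(aq) + Li(s) → Ag(s) + Li⁺(aq); Q = [Li⁺]^1/[Ag⁺]^1.
From E = E° − (0.0592/n) log Q: log Q = (E° − E)·n/0.0592 = (+3.87 − (+3.955))·1/0.0592 = -1.4358.
So 1·log[Ag⁺] = 1·log(0.000903) − log Q = -3.0443 − (-1.4358) = -1.6085; [Ag⁺] = 10^(-1.6085) ≈ 0.025 M.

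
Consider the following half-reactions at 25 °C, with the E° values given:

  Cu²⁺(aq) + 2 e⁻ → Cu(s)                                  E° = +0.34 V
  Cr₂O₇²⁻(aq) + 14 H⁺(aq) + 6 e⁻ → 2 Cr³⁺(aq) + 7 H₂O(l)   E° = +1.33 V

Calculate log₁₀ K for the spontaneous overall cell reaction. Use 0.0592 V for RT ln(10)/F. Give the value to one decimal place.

100.3

Cathode: Cr₂O₇²⁻/Cr³⁺; anode: Cu²⁺/Cu. E°cell = +0.99 V, n = 6.
log K = nE°cell / 0.0592 = (6)(+0.99) / 0.0592 = 100.3.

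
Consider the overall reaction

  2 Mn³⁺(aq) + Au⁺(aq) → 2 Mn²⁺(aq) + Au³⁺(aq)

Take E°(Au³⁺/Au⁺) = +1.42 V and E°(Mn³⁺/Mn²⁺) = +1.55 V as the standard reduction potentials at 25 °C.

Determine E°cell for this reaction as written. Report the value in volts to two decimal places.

The Mn³⁺/Mn²⁺ couple has the higher reduction potential, so it is the cathode; Au³⁺/Au⁺ is oxidised at the anode.
E°cell = E°(cathode) − E°(anode) = (+1.55) − (+1.42) = +0.13 V.

+0.13 V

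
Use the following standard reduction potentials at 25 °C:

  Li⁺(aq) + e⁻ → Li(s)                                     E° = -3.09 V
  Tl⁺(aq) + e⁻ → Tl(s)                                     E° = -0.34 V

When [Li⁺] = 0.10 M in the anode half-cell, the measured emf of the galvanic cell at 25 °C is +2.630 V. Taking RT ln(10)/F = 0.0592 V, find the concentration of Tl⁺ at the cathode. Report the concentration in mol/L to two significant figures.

Tl⁺/Tl is the cathode, Li⁺/Li the anode: E°cell = +2.75 V, n = 1.
Overall reaction: Tl⁺(aq) + Li(s) → Tl(s) + Li⁺(aq); Q = [Li⁺]^1/[Tl⁺]^1.
From E = E° − (0.0592/n) log Q: log Q = (E° − E)·n/0.0592 = (+2.75 − (+2.630))·1/0.0592 = 2.0270.
So 1·log[Tl⁺] = 1·log(0.1) − log Q = -1.0000 − (2.0270) = -3.0270; [Tl⁺] = 10^(-3.0270) ≈ 0.00094 M.

0.00094 M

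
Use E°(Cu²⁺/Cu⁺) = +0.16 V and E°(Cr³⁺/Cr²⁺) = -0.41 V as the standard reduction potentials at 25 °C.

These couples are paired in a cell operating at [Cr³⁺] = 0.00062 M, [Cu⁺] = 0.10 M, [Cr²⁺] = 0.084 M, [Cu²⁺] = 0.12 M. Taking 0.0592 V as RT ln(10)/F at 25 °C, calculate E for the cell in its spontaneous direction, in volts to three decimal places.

+0.701 V

Cu²⁺/Cu⁺ is the cathode (higher E°), Cr³⁺/Cr²⁺ the anode: E°cell = +0.16 − (-0.41) = +0.57 V, n = 1.
Overall: Cu²⁺(aq) + Cr²⁺(aq) → Cu⁺(aq) + Cr³⁺(aq)
Q = [Cu⁺]·[Cr³⁺] / ([Cu²⁺]·[Cr²⁺]); log Q = -2.211.
E = E° − (0.0592/n) log Q = +0.57 − (0.0592/1)(-2.211) = +0.701 V.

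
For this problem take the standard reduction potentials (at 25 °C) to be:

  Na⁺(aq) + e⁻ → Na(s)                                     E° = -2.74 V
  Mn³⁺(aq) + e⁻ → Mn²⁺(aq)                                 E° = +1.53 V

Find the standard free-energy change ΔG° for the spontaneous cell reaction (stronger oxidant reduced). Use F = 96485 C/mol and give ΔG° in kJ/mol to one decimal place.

-412.0 kJ/mol

Mn³⁺/Mn²⁺ (E° = +1.53 V) is the cathode; Na⁺/Na (E° = -2.74 V) is the anode, so E°cell = +4.27 V.
Balancing electrons gives n = 1 (lcm of 1 and 1).
ΔG° = −nFE° = −(1)(96485)(+4.27) = -411,991 J = -412.0 kJ/mol.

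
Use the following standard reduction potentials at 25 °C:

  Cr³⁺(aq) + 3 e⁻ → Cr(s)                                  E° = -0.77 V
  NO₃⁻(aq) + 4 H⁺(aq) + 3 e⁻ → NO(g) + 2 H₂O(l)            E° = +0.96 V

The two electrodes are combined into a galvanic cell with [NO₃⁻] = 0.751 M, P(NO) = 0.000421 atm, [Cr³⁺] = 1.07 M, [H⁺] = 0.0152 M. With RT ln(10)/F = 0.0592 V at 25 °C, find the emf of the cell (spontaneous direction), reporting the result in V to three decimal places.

NO₃⁻/NO is the cathode (higher E°), Cr³⁺/Cr the anode: E°cell = +0.96 − (-0.77) = +1.73 V, n = 3.
Overall: NO₃⁻(aq) + 4 H⁺(aq) + Cr(s) → NO(g) + 2 H₂O(l) + Cr³⁺(aq)
Q = P(NO)·[Cr³⁺] / ([NO₃⁻]·[H⁺]^4); log Q = 4.051.
E = E° − (0.0592/n) log Q = +1.73 − (0.0592/3)(4.051) = +1.650 V.

+1.650 V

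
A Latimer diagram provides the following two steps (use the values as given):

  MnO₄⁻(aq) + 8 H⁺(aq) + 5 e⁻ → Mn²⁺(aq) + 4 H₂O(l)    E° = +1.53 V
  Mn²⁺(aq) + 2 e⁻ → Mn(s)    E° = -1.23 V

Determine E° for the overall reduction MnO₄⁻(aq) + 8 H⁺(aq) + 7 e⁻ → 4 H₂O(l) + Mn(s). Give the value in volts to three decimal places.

Adding the free-energy changes (−nFE°) of the two steps gives −n₃FE°₃ = −n₁FE°₁ − n₂FE°₂.
E°₃ = (5×+1.53 + 2×-1.23) / 7 = (+5.190) / 7 = +0.741 V.
Simply averaging or adding the two E° values would be wrong; the electron-weighted sum is required.

+0.741 V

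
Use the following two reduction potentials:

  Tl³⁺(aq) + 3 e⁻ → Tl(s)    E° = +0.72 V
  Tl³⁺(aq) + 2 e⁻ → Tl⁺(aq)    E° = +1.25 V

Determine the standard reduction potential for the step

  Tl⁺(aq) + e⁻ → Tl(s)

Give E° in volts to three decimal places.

Sequential free energies add, so n₃E°₃ = n₁E°₁ + n₂E°₂.
With n₃ = 3, and the known step contributing 2×(+1.25) V, the unknown satisfies 1·E° = 3×(+0.72) − 2×(+1.25) = -0.340.
E° = -0.340 / 1 = -0.340 V.

-0.340 V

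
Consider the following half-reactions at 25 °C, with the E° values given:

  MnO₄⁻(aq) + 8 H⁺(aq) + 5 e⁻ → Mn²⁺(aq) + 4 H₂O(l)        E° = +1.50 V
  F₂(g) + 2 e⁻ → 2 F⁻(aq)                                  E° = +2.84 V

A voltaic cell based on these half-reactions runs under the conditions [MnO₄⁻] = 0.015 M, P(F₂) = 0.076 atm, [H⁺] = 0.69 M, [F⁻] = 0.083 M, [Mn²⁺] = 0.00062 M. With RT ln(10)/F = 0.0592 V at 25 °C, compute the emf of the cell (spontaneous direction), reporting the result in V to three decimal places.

F₂/F⁻ is the cathode (higher E°), MnO₄⁻/Mn²⁺ the anode: E°cell = +2.84 − (+1.50) = +1.34 V, n = 10.
Overall: 5 F₂(g) + 2 Mn²⁺(aq) + 8 H₂O(l) → 10 F⁻(aq) + 2 MnO₄⁻(aq) + 16 H⁺(aq)
Q = [F⁻]^10·[MnO₄⁻]^2·[H⁺]^16 / (P(F₂)^5·[Mn²⁺]^2); log Q = -5.024.
E = E° − (0.0592/n) log Q = +1.34 − (0.0592/10)(-5.024) = +1.370 V.

+1.370 V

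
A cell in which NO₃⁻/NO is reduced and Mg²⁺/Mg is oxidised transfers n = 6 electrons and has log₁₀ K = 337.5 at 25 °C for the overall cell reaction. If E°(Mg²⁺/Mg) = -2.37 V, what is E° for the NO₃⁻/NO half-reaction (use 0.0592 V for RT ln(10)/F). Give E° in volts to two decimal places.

+0.96 V

E°cell = (0.0592/n)·log K = (0.0592/6)(337.5) = +3.330 V.
Since NO₃⁻/NO is the cathode and Mg²⁺/Mg the anode, E°cell = E°(NO₃⁻/NO) − E°(Mg²⁺/Mg).
So E°(NO₃⁻/NO) = E°cell + E°(Mg²⁺/Mg) = +3.330 + (-2.37) = +0.96 V.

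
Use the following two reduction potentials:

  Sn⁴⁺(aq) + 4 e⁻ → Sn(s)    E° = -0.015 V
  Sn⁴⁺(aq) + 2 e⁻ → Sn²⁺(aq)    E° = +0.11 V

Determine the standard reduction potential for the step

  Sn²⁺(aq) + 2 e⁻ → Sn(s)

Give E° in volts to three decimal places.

Sequential free energies add, so n₃E°₃ = n₁E°₁ + n₂E°₂.
With n₃ = 4, and the known step contributing 2×(+0.11) V, the unknown satisfies 2·E° = 4×(-0.015) − 2×(+0.11) = -0.280.
E° = -0.280 / 2 = -0.140 V.

-0.140 V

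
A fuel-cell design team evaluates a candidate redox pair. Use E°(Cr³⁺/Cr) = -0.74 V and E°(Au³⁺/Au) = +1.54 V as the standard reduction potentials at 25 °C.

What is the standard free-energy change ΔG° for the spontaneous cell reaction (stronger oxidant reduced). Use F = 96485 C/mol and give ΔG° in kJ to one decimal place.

Au³⁺/Au (E° = +1.54 V) is the cathode; Cr³⁺/Cr (E° = -0.74 V) is the anode, so E°cell = +2.28 V.
Balancing electrons gives n = 3 (lcm of 3 and 3).
ΔG° = −nFE° = −(3)(96485)(+2.28) = -659,957 J = -660.0 kJ.

-660.0 kJ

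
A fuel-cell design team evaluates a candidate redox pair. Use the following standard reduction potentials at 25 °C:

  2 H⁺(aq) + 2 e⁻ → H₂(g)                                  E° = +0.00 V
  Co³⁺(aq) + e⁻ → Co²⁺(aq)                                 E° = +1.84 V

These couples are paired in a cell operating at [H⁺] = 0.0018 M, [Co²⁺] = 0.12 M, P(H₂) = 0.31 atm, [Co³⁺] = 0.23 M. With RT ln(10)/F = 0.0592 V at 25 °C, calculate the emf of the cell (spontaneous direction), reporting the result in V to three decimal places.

+2.004 V

Co³⁺/Co²⁺ is the cathode (higher E°), H⁺/H₂ the anode: E°cell = +1.84 − (+0.00) = +1.84 V, n = 2.
Overall: 2 Co³⁺(aq) + H₂(g) → 2 Co²⁺(aq) + 2 H⁺(aq)
Q = [Co²⁺]^2·[H⁺]^2 / ([Co³⁺]^2·P(H₂)); log Q = -5.546.
E = E° − (0.0592/n) log Q = +1.84 − (0.0592/2)(-5.546) = +2.004 V.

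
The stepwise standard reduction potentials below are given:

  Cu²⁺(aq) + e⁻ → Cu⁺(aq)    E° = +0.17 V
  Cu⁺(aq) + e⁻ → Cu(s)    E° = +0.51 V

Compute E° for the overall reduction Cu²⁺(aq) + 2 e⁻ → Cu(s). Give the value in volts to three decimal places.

+0.340 V

Adding the free-energy changes (−nFE°) of the two steps gives −n₃FE°₃ = −n₁FE°₁ − n₂FE°₂.
E°₃ = (1×+0.17 + 1×+0.51) / 2 = (+0.680) / 2 = +0.340 V.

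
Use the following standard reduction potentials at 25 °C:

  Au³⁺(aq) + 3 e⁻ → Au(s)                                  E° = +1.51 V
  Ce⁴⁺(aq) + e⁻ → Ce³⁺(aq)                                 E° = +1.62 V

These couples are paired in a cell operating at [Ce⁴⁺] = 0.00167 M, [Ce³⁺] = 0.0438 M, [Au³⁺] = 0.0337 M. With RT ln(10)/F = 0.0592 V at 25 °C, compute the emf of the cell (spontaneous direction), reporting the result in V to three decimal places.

Ce⁴⁺/Ce³⁺ is the cathode (higher E°), Au³⁺/Au the anode: E°cell = +1.62 − (+1.51) = +0.11 V, n = 3.
Overall: 3 Ce⁴⁺(aq) + Au(s) → 3 Ce³⁺(aq) + Au³⁺(aq)
Q = [Ce³⁺]^3·[Au³⁺] / ([Ce⁴⁺]^3); log Q = 2.784.
E = E° − (0.0592/n) log Q = +0.11 − (0.0592/3)(2.784) = +0.055 V.

+0.055 V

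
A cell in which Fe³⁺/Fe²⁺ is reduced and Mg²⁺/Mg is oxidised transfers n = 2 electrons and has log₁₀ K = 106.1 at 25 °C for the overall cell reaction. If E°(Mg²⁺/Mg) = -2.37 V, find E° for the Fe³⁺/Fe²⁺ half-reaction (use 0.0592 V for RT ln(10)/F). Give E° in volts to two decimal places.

E°cell = (0.0592/n)·log K = (0.0592/2)(106.1) = +3.141 V.
Since Fe³⁺/Fe²⁺ is the cathode and Mg²⁺/Mg the anode, E°cell = E°(Fe³⁺/Fe²⁺) − E°(Mg²⁺/Mg).
So E°(Fe³⁺/Fe²⁺) = E°cell + E°(Mg²⁺/Mg) = +3.141 + (-2.37) = +0.77 V.

+0.77 V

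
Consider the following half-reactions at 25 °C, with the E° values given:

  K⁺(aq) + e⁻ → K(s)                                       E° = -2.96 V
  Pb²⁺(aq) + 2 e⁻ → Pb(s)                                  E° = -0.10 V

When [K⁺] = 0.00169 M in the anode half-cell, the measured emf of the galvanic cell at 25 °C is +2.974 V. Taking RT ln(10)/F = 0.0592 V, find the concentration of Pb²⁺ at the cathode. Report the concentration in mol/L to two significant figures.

Pb²⁺/Pb is the cathode, K⁺/K the anode: E°cell = +2.86 V, n = 2.
Overall reaction: Pb²⁺(aq) + 2 K(s) → Pb(s) + 2 K⁺(aq); Q = [K⁺]^2/[Pb²⁺]^1.
From E = E° − (0.0592/n) log Q: log Q = (E° − E)·n/0.0592 = (+2.86 − (+2.974))·2/0.0592 = -3.8514.
So 1·log[Pb²⁺] = 2·log(0.00169) − log Q = -5.5442 − (-3.8514) = -1.6928; [Pb²⁺] = 10^(-1.6928) ≈ 0.020 M.

0.020 M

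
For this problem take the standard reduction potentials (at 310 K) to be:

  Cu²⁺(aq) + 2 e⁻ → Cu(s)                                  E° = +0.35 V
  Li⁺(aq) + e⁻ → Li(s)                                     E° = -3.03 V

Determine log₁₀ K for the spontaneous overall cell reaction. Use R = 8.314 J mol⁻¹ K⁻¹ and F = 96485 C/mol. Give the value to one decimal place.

109.9

Cathode: Cu²⁺/Cu; anode: Li⁺/Li. E°cell = (+0.35) − (-3.03) = +3.38 V, with n = 2.
ΔG° = −nFE° = −RT ln K, so ln K = nFE°/(RT) = (2)(96485)(+3.38) / ((8.314)(310)) = 253.067.
log₁₀ K = 253.067 / ln 10 = 109.9.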